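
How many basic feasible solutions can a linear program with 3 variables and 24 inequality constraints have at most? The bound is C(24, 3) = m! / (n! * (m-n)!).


Each vertex corresponds to some choice of n active constraints out of m, so the number of vertices is at most C(m, n) = m! / (n!(m-n)!).
m = 24, n = 3
Numerator: 24 * 23 * 22
Denominator: 3! = 6
C(24, 3) = 2024


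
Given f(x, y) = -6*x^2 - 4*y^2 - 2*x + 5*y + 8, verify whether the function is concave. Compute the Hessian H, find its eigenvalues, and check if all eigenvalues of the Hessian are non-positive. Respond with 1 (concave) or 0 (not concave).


The Hessian of f(x,y) = -6*x^2 - 4*y^2 - 2*x + 5*y + 8 is:
H = [[-12, 0], [0, -8]]
Trace = -12 - 8 = -20
Determinant = -12*-8 - (0)^2 = 96
Discriminant = (-20)^2 - 4*96 = 16.0
Eigenvalues: lambda_1 = -12.0, lambda_2 = -8.0
The function is concave.

1


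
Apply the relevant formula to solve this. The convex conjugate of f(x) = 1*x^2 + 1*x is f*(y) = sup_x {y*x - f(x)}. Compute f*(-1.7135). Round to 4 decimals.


f*(y) = sup_x {y*x - a*x^2 - b*x} = sup_x {(y-b)*x - a*x^2}
FOC: (y - b) - 2a*x = 0 => x* = (y - b)/(2a)
x* = (-1.7135 - 1)/(2*1) = -1.3568
f*(-1.7135) = (y-b)^2/(4a) = (-1.7135 - 1)^2/(4*1)
= 7.3631/4 = 1.8408


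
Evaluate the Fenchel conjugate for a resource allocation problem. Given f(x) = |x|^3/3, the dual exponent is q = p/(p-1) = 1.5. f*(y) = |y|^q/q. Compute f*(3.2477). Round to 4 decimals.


The conjugate exponent q satisfies 1/p + 1/q = 1.
p = 3, so q = 3/(3 - 1) = 1.5
|y|^q = 3.2477^1.5 = 5.8528
f*(3.2477) = 5.8528 / 1.5 = 3.9019


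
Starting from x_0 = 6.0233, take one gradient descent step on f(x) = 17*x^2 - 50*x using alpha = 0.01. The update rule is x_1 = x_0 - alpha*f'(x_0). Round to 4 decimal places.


We compute the gradient at x_0 and apply the update.
f'(x) = 34*x - 50
f'(6.0233) = 34*6.0233 - 50 = 154.7922
x_1 = 6.0233 - 0.01*154.7922 = 4.4754


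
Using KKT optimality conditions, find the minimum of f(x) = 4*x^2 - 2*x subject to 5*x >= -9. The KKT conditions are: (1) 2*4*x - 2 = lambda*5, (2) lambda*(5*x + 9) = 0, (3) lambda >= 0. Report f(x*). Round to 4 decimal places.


Step 1: Try lambda = 0 (constraint inactive).
Stationarity: 2*4*x - 2 = 0
x* = 2/(2*4) = 0.25
Check constraint: 5*0.25 = 1.25 >= -9 -- satisfied.
Step 2: Compute optimal value.
f(x*) = 4*0.25^2 - 2*0.25 = -0.25


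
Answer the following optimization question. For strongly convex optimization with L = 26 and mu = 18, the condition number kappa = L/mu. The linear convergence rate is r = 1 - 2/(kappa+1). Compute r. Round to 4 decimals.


Step 1: Compute the condition number.
kappa = L/mu = 26/18 = 1.4444
Step 2: Compute the convergence rate.
r = 1 - 2/(kappa + 1) = 1 - 2*mu/(L + mu) = (L - mu)/(L + mu) = 8/44 = 0.1818


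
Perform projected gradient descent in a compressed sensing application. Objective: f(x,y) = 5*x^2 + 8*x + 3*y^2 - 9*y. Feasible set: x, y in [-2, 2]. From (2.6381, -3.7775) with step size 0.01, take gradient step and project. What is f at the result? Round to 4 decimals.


Step 1: Compute gradient at (2.6381, -3.7775).
grad_x = 2*5*2.6381 + 8 = 34.381
grad_y = 2*3*-3.7775 - 9 = -31.665
Step 2: Gradient step.
x_raw = 2.6381 - 0.01*34.381 = 2.2943
y_raw = -3.7775 - 0.01*-31.665 = -3.4609
Step 3: Project onto [-2, 2].
x_proj = clip(2.2943) = 2.0
y_proj = clip(-3.4609) = -2.0
Step 4: Evaluate f.
f(2.0, -2.0) = 66.0


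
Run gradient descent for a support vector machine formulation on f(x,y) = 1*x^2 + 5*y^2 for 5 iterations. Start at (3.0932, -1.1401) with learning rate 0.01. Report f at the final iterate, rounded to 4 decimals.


Gradient descent on f(x,y) = 1*x^2 + 5*y^2.
Starting point: (3.0932, -1.1401), alpha = 0.01
Step 1: grad_x = 2*1*3.0932 = 6.1864, grad_y = 2*5*-1.1401 = -11.401
  x_1 = 3.0932 - 0.01*6.1864 = 3.0313
  y_1 = -1.1401 - 0.01*-11.401 = -1.0261
Step 2: grad_x = 2*1*3.0313 = 6.0627, grad_y = 2*5*-1.0261 = -10.2609
  x_2 = 3.0313 - 0.01*6.0627 = 2.9707
  y_2 = -1.0261 - 0.01*-10.2609 = -0.9235
Step 3: grad_x = 2*1*2.9707 = 5.9414, grad_y = 2*5*-0.9235 = -9.2348
  x_3 = 2.9707 - 0.01*5.9414 = 2.9113
  y_3 = -0.9235 - 0.01*-9.2348 = -0.8311
Step 4: grad_x = 2*1*2.9113 = 5.8226, grad_y = 2*5*-0.8311 = -8.3113
  x_4 = 2.9113 - 0.01*5.8226 = 2.8531
  y_4 = -0.8311 - 0.01*-8.3113 = -0.748
Step 5: grad_x = 2*1*2.8531 = 5.7061, grad_y = 2*5*-0.748 = -7.4802
  x_5 = 2.8531 - 0.01*5.7061 = 2.796
  y_5 = -0.748 - 0.01*-7.4802 = -0.6732
f(2.796, -0.6732) = 1*2.796^2 + 5*(-0.6732)^2 = 10.0838


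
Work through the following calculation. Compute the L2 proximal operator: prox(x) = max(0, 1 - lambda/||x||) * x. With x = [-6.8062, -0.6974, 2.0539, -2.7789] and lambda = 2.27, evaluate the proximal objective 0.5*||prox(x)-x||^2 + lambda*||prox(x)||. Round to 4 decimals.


Step 1: Compute ||x||.
||x|| = 7.665
Step 2: Compute scaling factor.
scale = max(0, 1 - 2.27/7.665) = 0.7038
Step 3: prox(x) = [-4.7905, -0.4909, 1.4456, -1.9559]
||prox(x)|| = 5.395
Step 4: Proximal objective.
0.5*||prox-x||^2 = 2.5765
lambda*||prox|| = 12.2467
Total = 14.823


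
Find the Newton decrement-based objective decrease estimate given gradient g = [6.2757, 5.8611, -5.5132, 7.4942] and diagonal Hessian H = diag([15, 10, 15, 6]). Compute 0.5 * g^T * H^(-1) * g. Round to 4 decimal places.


Step 1: H is diagonal, so H^(-1) * g = [0.4184, 0.5861, -0.3675, 1.249].
Step 2: g^T H^(-1) g = sum_i g_i^2 / H_ii
  = (6.2757)^2/15 + (5.8611)^2/10 + (-5.5132)^2/15 + (7.4942)^2/6
  = 2.6256 + 3.4352 + 2.0264 + 9.3605 = 17.4477
Step 3: Objective decrease = 0.5 * g^T H^(-1) g = 8.7239


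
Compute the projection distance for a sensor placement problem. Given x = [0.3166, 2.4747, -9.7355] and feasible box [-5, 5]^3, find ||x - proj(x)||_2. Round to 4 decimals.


Project each component onto [-5, 5].
clip(0.3166) = 0.3166, clip(2.4747) = 2.4747, clip(-9.7355) = -5.0
Projection = [0.3166, 2.4747, -5.0]
Squared diffs: [0.0, 0.0, 22.425]
Distance = sqrt(22.425) = 4.7355


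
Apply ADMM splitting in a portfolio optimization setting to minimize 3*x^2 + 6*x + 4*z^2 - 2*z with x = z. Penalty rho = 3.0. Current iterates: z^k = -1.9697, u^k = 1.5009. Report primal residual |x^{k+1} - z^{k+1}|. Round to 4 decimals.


ADMM iteration with rho = 3.0, z^k = -1.9697, u^k = 1.5009
Step 1: x-update.
Minimize 3*x^2 + 6*x + (3.0/2)*(x + 1.9697 + 1.5009)^2
FOC: (2*3 + 3.0)*x = -6 + 3.0*(-1.9697 - 1.5009)
x^{k+1} = -1.8235
Step 2: z-update.
Minimize 4*z^2 - 2*z + (3.0/2)*(-1.8235 - z + 1.5009)^2
FOC: (2*4 + 3.0)*z = 2 + 3.0*(-1.8235 + 1.5009)
z^{k+1} = 0.0938
Step 3: u-update.
u^{k+1} = 1.5009 - 1.8235 - 0.0938 = -0.4165
Step 4: Primal residual = |-1.8235 - 0.0938| = 1.9174


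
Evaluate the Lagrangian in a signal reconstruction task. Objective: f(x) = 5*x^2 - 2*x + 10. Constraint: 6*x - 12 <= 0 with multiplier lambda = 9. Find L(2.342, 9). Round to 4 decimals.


Step 1: Evaluate f(x).
f(2.342) = 5*2.342^2 - 2*2.342 + 10 = 32.7408
Step 2: Evaluate g(x).
g(2.342) = 6*2.342 - 12 = 2.052
Step 3: Compute Lagrangian.
L = 32.7408 + 9*2.052 = 51.2088


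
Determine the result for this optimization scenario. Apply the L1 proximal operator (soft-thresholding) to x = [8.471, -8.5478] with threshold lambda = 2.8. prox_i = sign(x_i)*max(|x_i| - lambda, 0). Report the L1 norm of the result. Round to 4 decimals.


Soft-thresholding with lambda = 2.8:
prox(8.471) = sign(8.471)*max(|8.471| - 2.8, 0) = 5.671
prox(-8.5478) = sign(-8.5478)*max(|-8.5478| - 2.8, 0) = -5.7478
prox(x) = [5.671, -5.7478]
||prox(x)||_1 = 5.671 + 5.7478 = 11.4188


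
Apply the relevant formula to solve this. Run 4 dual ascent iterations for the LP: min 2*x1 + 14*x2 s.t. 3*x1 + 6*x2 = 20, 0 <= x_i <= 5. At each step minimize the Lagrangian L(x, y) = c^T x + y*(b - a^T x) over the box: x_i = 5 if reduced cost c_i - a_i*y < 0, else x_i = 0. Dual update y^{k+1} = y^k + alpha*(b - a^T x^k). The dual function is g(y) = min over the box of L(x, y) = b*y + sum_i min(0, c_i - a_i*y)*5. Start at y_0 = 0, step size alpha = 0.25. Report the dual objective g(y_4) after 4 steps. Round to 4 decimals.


Dual ascent for LP: min 2*x1 + 14*x2, 3*x1 + 6*x2 = 20, 0 <= x_i <= 5
Step 1: y^k = 0.0, reduced costs: (2.0, 14.0)
  x^k = (0.0, 0.0), subgradient = b - a^T x = 20.0
  y^{k+1} = 0.0 + 0.25*20.0 = 5.0
Step 2: y^k = 5.0, reduced costs: (-13.0, -16.0)
  x^k = (5.0, 5.0), subgradient = b - a^T x = -25.0
  y^{k+1} = 5.0 + 0.25*-25.0 = -1.25
Step 3: y^k = -1.25, reduced costs: (5.75, 21.5)
  x^k = (0.0, 0.0), subgradient = b - a^T x = 20.0
  y^{k+1} = -1.25 + 0.25*20.0 = 3.75
Step 4: y^k = 3.75, reduced costs: (-9.25, -8.5)
  x^k = (5.0, 5.0), subgradient = b - a^T x = -25.0
  y^{k+1} = 3.75 + 0.25*-25.0 = -2.5
Dual objective at y_4 = -2.5: reduced costs (9.5, 29.0), box minimizer x = (0.0, 0.0)
g(y_4) = b*y + (c1 - a1*y)*x1 + (c2 - a2*y)*x2 = 20*(-2.5) + 9.5*0.0 + 29.0*0.0 = -50.0 + 0.0 + 0.0 = -50.0


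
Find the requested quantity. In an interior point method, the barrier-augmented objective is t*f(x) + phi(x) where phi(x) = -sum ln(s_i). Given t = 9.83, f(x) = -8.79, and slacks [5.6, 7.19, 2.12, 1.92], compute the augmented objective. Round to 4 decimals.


Step 1: Compute log-barrier.
ln values: [1.7228, 1.9727, 0.7514, 0.6523]
phi = -(1.7228 + 1.9727 + 0.7514 + 0.6523) = -5.0992
Step 2: Compute augmented objective.
t*f(x) = 9.83*-8.79 = -86.4057
Total = -86.4057 - 5.0992 = -91.5049


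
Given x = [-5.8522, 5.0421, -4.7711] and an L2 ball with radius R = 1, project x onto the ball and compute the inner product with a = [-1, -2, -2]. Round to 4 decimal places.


Step 1: Compute ||x|| (intermediates to 6 decimals).
||x|| = sqrt((-5.8522)^2 + 5.0421^2 + (-4.7711)^2) = 9.07934
Step 2: Project.
Since ||x|| > R, scale = R/||x|| = 1/9.07934 = 0.11014, proj(x) = scale * x
proj(x) = [-0.644561, 0.555337, -0.525489]
Step 3: Dot product.
a^T * proj(x) = -1*(-0.644561) - 2*0.555337 - 2*(-0.525489) = 0.5849


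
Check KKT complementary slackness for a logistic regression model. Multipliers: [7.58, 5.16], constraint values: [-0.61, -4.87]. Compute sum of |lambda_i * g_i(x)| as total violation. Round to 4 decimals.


KKT complementary slackness check:
lambda_1 * g_1 = 7.58 * -0.61 = -4.6238
lambda_2 * g_2 = 5.16 * -4.87 = -25.1292
Total violation = 4.6238 + 25.1292 = 29.753


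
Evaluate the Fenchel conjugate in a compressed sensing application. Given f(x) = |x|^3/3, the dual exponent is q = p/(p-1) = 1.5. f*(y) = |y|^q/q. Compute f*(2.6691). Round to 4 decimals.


The conjugate exponent q satisfies 1/p + 1/q = 1.
p = 3, so q = 3/(3 - 1) = 1.5
|y|^q = 2.6691^1.5 = 4.3606
f*(2.6691) = 4.3606 / 1.5 = 2.9071


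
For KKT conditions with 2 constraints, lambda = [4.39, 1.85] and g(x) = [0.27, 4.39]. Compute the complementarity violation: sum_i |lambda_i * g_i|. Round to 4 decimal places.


KKT complementary slackness check:
lambda_1 * g_1 = 4.39 * 0.27 = 1.1853
lambda_2 * g_2 = 1.85 * 4.39 = 8.1215
Total violation = 1.1853 + 8.1215 = 9.3068


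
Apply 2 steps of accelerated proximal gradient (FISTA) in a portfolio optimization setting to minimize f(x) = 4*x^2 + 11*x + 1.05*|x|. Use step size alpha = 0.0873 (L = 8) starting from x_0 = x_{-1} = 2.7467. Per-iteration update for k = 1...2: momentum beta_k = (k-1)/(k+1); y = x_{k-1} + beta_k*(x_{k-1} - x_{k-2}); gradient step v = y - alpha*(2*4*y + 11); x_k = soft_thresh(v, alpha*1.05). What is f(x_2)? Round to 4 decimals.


FISTA on f(x) = 4*x^2 + 11*x + 1.05*|x|
L = 8, alpha = 0.0873
Iteration 1: beta = 0.0, y = 2.7467 + 0.0*(2.7467 - 2.7467) = 2.7467
  grad(y) = 32.9736, v = y - alpha*grad = -0.1319
  prox(v) = soft_thresh(-0.1319, 0.0917) = -0.0402
Iteration 2: beta = 0.3333, y = -0.0402 + 0.3333*(-0.0402 - 2.7467) = -0.9692
  grad(y) = 3.2463, v = y - alpha*grad = -1.2526
  prox(v) = soft_thresh(-1.2526, 0.0917) = -1.1609
f(x_2) = 4*(-1.1609)^2 + 11*(-1.1609) + 1.05*|-1.1609| = -6.1602


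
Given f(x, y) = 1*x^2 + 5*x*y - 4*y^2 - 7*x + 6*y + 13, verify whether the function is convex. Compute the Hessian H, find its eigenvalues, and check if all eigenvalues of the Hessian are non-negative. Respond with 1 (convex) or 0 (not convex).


The Hessian of f(x,y) = 1*x^2 + 5*x*y - 4*y^2 - 7*x + 6*y + 13 is:
H = [[2, 5], [5, -8]]
Trace = 2 - 8 = -6
Determinant = 2*-8 - (5)^2 = -41
Discriminant = (-6)^2 - 4*-41 = 200.0
Eigenvalues: lambda_1 = -10.0711, lambda_2 = 4.0711
The function is not convex.

0


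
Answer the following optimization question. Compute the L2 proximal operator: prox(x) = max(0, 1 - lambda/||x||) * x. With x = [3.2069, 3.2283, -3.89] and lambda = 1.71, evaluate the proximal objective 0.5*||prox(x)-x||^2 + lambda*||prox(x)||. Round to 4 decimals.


Step 1: Compute ||x||.
||x|| = 5.9865
Step 2: Compute scaling factor.
scale = max(0, 1 - 1.71/5.9865) = 0.7144
Step 3: prox(x) = [2.2909, 2.3062, -2.7789]
||prox(x)|| = 4.2765
Step 4: Proximal objective.
0.5*||prox-x||^2 = 1.4621
lambda*||prox|| = 7.3128
Total = 8.7749


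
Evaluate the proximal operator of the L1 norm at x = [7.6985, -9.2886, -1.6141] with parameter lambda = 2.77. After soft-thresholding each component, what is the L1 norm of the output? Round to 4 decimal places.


Soft-thresholding with lambda = 2.77:
prox(7.6985) = sign(7.6985)*max(|7.6985| - 2.77, 0) = 4.9285
prox(-9.2886) = sign(-9.2886)*max(|-9.2886| - 2.77, 0) = -6.5186
prox(-1.6141) = sign(-1.6141)*max(|-1.6141| - 2.77, 0) = 0.0
prox(x) = [4.9285, -6.5186, 0.0]
||prox(x)||_1 = 4.9285 + 6.5186 + 0.0 = 11.4471


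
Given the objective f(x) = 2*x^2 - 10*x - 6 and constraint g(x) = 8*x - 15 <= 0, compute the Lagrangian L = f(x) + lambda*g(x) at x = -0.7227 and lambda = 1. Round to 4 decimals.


Step 1: Evaluate f(x).
f(-0.7227) = 2*(-0.7227)^2 - 10*(-0.7227) - 6 = 2.2716
Step 2: Evaluate g(x).
g(-0.7227) = 8*-0.7227 - 15 = -20.7816
Step 3: Compute Lagrangian.
L = 2.2716 + 1*-20.7816 = -18.51


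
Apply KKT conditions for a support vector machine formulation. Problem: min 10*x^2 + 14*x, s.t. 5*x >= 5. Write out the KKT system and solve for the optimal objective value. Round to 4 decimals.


Step 1: Try lambda = 0 (constraint inactive).
x_unc = -14/(2*10) = -0.7
Check: 5*-0.7 = -3.5 < 5 -- violated!
Step 2: Constraint must be active: 5*x = 5
x* = 5/5 = 1.0
lambda = (2*10*1.0 + 14)/5 = 6.8
Step 3: Compute optimal value.
f(x*) = 10*1.0^2 + 14*1.0 = 24.0


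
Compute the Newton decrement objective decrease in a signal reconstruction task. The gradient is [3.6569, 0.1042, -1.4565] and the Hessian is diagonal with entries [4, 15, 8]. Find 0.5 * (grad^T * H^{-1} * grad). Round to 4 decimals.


Step 1: H is diagonal, so H^(-1) * g = [0.9142, 0.0069, -0.1821].
Step 2: g^T H^(-1) g = sum_i g_i^2 / H_ii
  = (3.6569)^2/4 + (0.1042)^2/15 + (-1.4565)^2/8
  = 3.3432 + 0.0007 + 0.2652 = 3.6091
Step 3: Objective decrease = 0.5 * g^T H^(-1) g = 1.8046


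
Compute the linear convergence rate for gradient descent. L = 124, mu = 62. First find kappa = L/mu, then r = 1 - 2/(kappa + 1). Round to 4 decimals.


Step 1: Compute the condition number.
kappa = L/mu = 124/62 = 2.0
Step 2: Compute the convergence rate.
r = 1 - 2/(kappa + 1) = 1 - 2*mu/(L + mu) = (L - mu)/(L + mu) = 62/186 = 0.3333


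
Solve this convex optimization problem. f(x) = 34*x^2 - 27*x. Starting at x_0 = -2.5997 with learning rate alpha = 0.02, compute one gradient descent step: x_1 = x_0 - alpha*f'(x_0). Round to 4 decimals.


We compute the gradient at x_0 and apply the update.
f'(x) = 68*x - 27
f'(-2.5997) = 68*-2.5997 - 27 = -203.7796
x_1 = -2.5997 - 0.02*-203.7796 = 1.4759


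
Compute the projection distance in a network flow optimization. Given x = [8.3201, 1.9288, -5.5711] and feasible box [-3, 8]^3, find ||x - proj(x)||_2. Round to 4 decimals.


Project each component onto [-3, 8].
clip(8.3201) = 8.0, clip(1.9288) = 1.9288, clip(-5.5711) = -3.0
Projection = [8.0, 1.9288, -3.0]
Squared diffs: [0.1025, 0.0, 6.6106]
Distance = sqrt(6.7131) = 2.5909


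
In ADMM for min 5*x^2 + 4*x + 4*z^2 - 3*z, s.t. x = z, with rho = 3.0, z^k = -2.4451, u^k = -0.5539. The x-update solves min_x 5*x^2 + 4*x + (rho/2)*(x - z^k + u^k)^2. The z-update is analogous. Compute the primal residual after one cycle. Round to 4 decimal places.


ADMM iteration with rho = 3.0, z^k = -2.4451, u^k = -0.5539
Step 1: x-update.
Minimize 5*x^2 + 4*x + (3.0/2)*(x + 2.4451 - 0.5539)^2
FOC: (2*5 + 3.0)*x = -4 + 3.0*(-2.4451 + 0.5539)
x^{k+1} = -0.7441
Step 2: z-update.
Minimize 4*z^2 - 3*z + (3.0/2)*(-0.7441 - z - 0.5539)^2
FOC: (2*4 + 3.0)*z = 3 + 3.0*(-0.7441 - 0.5539)
z^{k+1} = -0.0813
Step 3: u-update.
u^{k+1} = -0.5539 - 0.7441 + 0.0813 = -1.2167
Step 4: Primal residual = |-0.7441 + 0.0813| = 0.6628


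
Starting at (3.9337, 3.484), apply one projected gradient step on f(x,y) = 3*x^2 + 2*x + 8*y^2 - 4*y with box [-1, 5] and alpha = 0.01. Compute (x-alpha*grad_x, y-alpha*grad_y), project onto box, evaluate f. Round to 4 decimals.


Step 1: Compute gradient at (3.9337, 3.484).
grad_x = 2*3*3.9337 + 2 = 25.6022
grad_y = 2*8*3.484 - 4 = 51.744
Step 2: Gradient step.
x_raw = 3.9337 - 0.01*25.6022 = 3.6777
y_raw = 3.484 - 0.01*51.744 = 2.9666
Step 3: Project onto [-1, 5].
x_proj = clip(3.6777) = 3.6777
y_proj = clip(2.9666) = 2.9666
Step 4: Evaluate f.
f(3.6777, 2.9666) = 106.4689


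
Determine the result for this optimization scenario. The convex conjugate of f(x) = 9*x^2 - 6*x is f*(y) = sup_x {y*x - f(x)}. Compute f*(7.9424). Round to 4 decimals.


f*(y) = sup_x {y*x - a*x^2 - b*x} = sup_x {(y-b)*x - a*x^2}
FOC: (y - b) - 2a*x = 0 => x* = (y - b)/(2a)
x* = (7.9424 + 6)/(2*9) = 0.7746
f*(7.9424) = (y-b)^2/(4a) = (7.9424 + 6)^2/(4*9)
= 194.3905/36 = 5.3997


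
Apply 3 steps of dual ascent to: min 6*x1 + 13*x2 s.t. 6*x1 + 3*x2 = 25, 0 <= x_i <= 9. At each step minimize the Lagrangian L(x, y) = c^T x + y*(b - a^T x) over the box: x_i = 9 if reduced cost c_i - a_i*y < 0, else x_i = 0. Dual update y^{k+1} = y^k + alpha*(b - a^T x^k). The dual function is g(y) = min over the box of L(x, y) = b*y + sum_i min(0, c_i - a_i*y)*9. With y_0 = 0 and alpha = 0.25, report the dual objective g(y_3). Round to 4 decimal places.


Dual ascent for LP: min 6*x1 + 13*x2, 6*x1 + 3*x2 = 25, 0 <= x_i <= 9
Step 1: y^k = 0.0, reduced costs: (6.0, 13.0)
  x^k = (0.0, 0.0), subgradient = b - a^T x = 25.0
  y^{k+1} = 0.0 + 0.25*25.0 = 6.25
Step 2: y^k = 6.25, reduced costs: (-31.5, -5.75)
  x^k = (9.0, 9.0), subgradient = b - a^T x = -56.0
  y^{k+1} = 6.25 + 0.25*-56.0 = -7.75
Step 3: y^k = -7.75, reduced costs: (52.5, 36.25)
  x^k = (0.0, 0.0), subgradient = b - a^T x = 25.0
  y^{k+1} = -7.75 + 0.25*25.0 = -1.5
Dual objective at y_3 = -1.5: reduced costs (15.0, 17.5), box minimizer x = (0.0, 0.0)
g(y_3) = b*y + (c1 - a1*y)*x1 + (c2 - a2*y)*x2 = 25*(-1.5) + 15.0*0.0 + 17.5*0.0 = -37.5 + 0.0 + 0.0 = -37.5


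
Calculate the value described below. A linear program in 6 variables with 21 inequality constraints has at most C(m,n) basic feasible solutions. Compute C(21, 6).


Each vertex corresponds to some choice of n active constraints out of m, so the number of vertices is at most C(m, n) = m! / (n!(m-n)!).
m = 21, n = 6
Numerator: 21 * 20 * 19 * 18 * 17 * 16
Denominator: 6! = 720
C(21, 6) = 54264


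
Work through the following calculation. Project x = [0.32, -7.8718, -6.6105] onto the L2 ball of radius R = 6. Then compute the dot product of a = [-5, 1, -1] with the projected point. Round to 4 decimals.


Step 1: Compute ||x|| (intermediates to 6 decimals).
||x|| = sqrt(0.32^2 + (-7.8718)^2 + (-6.6105)^2) = 10.284277
Step 2: Project.
Since ||x|| > R, scale = R/||x|| = 6/10.284277 = 0.583415, proj(x) = scale * x
proj(x) = [0.186693, -4.592526, -3.856665]
Step 3: Dot product.
a^T * proj(x) = -5*0.186693 + 1*(-4.592526) - 1*(-3.856665) = -1.6693


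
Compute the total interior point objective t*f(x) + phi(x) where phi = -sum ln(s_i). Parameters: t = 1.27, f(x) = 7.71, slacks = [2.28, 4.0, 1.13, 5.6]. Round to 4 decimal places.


Step 1: Compute log-barrier.
ln values: [0.8242, 1.3863, 0.1222, 1.7228]
phi = -(0.8242 + 1.3863 + 0.1222 + 1.7228) = -4.0555
Step 2: Compute augmented objective.
t*f(x) = 1.27*7.71 = 9.7917
Total = 9.7917 - 4.0555 = 5.7362


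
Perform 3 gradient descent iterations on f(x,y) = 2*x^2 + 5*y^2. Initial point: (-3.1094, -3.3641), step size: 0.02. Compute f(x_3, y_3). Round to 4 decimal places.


Gradient descent on f(x,y) = 2*x^2 + 5*y^2.
Starting point: (-3.1094, -3.3641), alpha = 0.02
Step 1: grad_x = 2*2*-3.1094 = -12.4376, grad_y = 2*5*-3.3641 = -33.641
  x_1 = -3.1094 - 0.02*-12.4376 = -2.8606
  y_1 = -3.3641 - 0.02*-33.641 = -2.6913
Step 2: grad_x = 2*2*-2.8606 = -11.4426, grad_y = 2*5*-2.6913 = -26.9128
  x_2 = -2.8606 - 0.02*-11.4426 = -2.6318
  y_2 = -2.6913 - 0.02*-26.9128 = -2.153
Step 3: grad_x = 2*2*-2.6318 = -10.5272, grad_y = 2*5*-2.153 = -21.5302
  x_3 = -2.6318 - 0.02*-10.5272 = -2.4213
  y_3 = -2.153 - 0.02*-21.5302 = -1.7224
f(-2.4213, -1.7224) = 2*(-2.4213)^2 + 5*(-1.7224)^2 = 26.5586


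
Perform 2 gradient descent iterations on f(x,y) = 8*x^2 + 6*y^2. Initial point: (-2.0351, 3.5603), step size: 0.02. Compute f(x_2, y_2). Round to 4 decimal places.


Gradient descent on f(x,y) = 8*x^2 + 6*y^2.
Starting point: (-2.0351, 3.5603), alpha = 0.02
Step 1: grad_x = 2*8*-2.0351 = -32.5616, grad_y = 2*6*3.5603 = 42.7236
  x_1 = -2.0351 - 0.02*-32.5616 = -1.3839
  y_1 = 3.5603 - 0.02*42.7236 = 2.7058
Step 2: grad_x = 2*8*-1.3839 = -22.1419, grad_y = 2*6*2.7058 = 32.4699
  x_2 = -1.3839 - 0.02*-22.1419 = -0.941
  y_2 = 2.7058 - 0.02*32.4699 = 2.0564
f(-0.941, 2.0564) = 8*(-0.941)^2 + 6*2.0564^2 = 32.4577


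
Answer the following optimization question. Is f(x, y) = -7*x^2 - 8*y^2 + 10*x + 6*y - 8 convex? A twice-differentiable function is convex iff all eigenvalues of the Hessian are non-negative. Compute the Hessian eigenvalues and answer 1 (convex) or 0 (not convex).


The Hessian of f(x,y) = -7*x^2 - 8*y^2 + 10*x + 6*y - 8 is:
H = [[-14, 0], [0, -16]]
Trace = -14 - 16 = -30
Determinant = -14*-16 - (0)^2 = 224
Discriminant = (-30)^2 - 4*224 = 4.0
Eigenvalues: lambda_1 = -16.0, lambda_2 = -14.0
The function is not convex.

0


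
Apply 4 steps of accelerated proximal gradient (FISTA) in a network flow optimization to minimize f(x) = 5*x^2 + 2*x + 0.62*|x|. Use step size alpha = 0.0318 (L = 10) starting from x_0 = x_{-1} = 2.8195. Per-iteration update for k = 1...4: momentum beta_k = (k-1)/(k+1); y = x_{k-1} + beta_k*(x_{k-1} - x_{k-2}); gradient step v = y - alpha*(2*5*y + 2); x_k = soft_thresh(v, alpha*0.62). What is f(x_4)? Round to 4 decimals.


FISTA on f(x) = 5*x^2 + 2*x + 0.62*|x|
L = 10, alpha = 0.0318
Iteration 1: beta = 0.0, y = 2.8195 + 0.0*(2.8195 - 2.8195) = 2.8195
  grad(y) = 30.195, v = y - alpha*grad = 1.8593
  prox(v) = soft_thresh(1.8593, 0.0197) = 1.8396
Iteration 2: beta = 0.3333, y = 1.8396 + 0.3333*(1.8396 - 2.8195) = 1.5129
  grad(y) = 17.1294, v = y - alpha*grad = 0.9682
  prox(v) = soft_thresh(0.9682, 0.0197) = 0.9485
Iteration 3: beta = 0.5, y = 0.9485 + 0.5*(0.9485 - 1.8396) = 0.503
  grad(y) = 7.0298, v = y - alpha*grad = 0.2794
  prox(v) = soft_thresh(0.2794, 0.0197) = 0.2597
Iteration 4: beta = 0.6, y = 0.2597 + 0.6*(0.2597 - 0.9485) = -0.1536
  grad(y) = 0.4643, v = y - alpha*grad = -0.1683
  prox(v) = soft_thresh(-0.1683, 0.0197) = -0.1486
f(x_4) = 5*(-0.1486)^2 + 2*(-0.1486) + 0.62*|-0.1486| = -0.0947


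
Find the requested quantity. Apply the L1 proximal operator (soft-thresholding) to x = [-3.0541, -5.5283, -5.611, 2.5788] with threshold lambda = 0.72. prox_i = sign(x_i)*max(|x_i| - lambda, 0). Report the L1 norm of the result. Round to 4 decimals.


Soft-thresholding with lambda = 0.72:
prox(-3.0541) = sign(-3.0541)*max(|-3.0541| - 0.72, 0) = -2.3341
prox(-5.5283) = sign(-5.5283)*max(|-5.5283| - 0.72, 0) = -4.8083
prox(-5.611) = sign(-5.611)*max(|-5.611| - 0.72, 0) = -4.891
prox(2.5788) = sign(2.5788)*max(|2.5788| - 0.72, 0) = 1.8588
prox(x) = [-2.3341, -4.8083, -4.891, 1.8588]
||prox(x)||_1 = 2.3341 + 4.8083 + 4.891 + 1.8588 = 13.8922


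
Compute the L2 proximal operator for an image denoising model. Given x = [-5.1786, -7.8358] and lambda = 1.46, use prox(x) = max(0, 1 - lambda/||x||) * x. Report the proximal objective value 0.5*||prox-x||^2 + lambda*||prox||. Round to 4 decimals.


Step 1: Compute ||x||.
||x|| = 9.3924
Step 2: Compute scaling factor.
scale = max(0, 1 - 1.46/9.3924) = 0.8446
Step 3: prox(x) = [-4.3736, -6.6178]
||prox(x)|| = 7.9324
Step 4: Proximal objective.
0.5*||prox-x||^2 = 1.0658
lambda*||prox|| = 11.5813
Total = 12.6471


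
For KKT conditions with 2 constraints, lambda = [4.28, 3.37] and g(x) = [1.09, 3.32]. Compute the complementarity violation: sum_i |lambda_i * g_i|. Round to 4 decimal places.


KKT complementary slackness check:
lambda_1 * g_1 = 4.28 * 1.09 = 4.6652
lambda_2 * g_2 = 3.37 * 3.32 = 11.1884
Total violation = 4.6652 + 11.1884 = 15.8536


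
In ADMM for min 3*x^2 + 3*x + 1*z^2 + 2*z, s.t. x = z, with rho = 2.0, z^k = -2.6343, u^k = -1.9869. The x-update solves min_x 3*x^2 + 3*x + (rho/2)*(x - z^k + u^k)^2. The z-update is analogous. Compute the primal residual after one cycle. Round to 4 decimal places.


ADMM iteration with rho = 2.0, z^k = -2.6343, u^k = -1.9869
Step 1: x-update.
Minimize 3*x^2 + 3*x + (2.0/2)*(x + 2.6343 - 1.9869)^2
FOC: (2*3 + 2.0)*x = -3 + 2.0*(-2.6343 + 1.9869)
x^{k+1} = -0.5369
Step 2: z-update.
Minimize 1*z^2 + 2*z + (2.0/2)*(-0.5369 - z - 1.9869)^2
FOC: (2*1 + 2.0)*z = -2 + 2.0*(-0.5369 - 1.9869)
z^{k+1} = -1.7619
Step 3: u-update.
u^{k+1} = -1.9869 - 0.5369 + 1.7619 = -0.7619
Step 4: Primal residual = |-0.5369 + 1.7619| = 1.225


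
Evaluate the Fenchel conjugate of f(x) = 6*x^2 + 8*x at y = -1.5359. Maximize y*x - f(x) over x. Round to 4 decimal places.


f*(y) = sup_x {y*x - a*x^2 - b*x} = sup_x {(y-b)*x - a*x^2}
FOC: (y - b) - 2a*x = 0 => x* = (y - b)/(2a)
x* = (-1.5359 - 8)/(2*6) = -0.7947
f*(-1.5359) = (y-b)^2/(4a) = (-1.5359 - 8)^2/(4*6)
= 90.9334/24 = 3.7889


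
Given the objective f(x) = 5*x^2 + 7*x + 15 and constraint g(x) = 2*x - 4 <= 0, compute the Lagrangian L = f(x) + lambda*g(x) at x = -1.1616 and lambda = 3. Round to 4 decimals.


Step 1: Evaluate f(x).
f(-1.1616) = 5*(-1.1616)^2 + 7*(-1.1616) + 15 = 13.6154
Step 2: Evaluate g(x).
g(-1.1616) = 2*-1.1616 - 4 = -6.3232
Step 3: Compute Lagrangian.
L = 13.6154 + 3*-6.3232 = -5.3542


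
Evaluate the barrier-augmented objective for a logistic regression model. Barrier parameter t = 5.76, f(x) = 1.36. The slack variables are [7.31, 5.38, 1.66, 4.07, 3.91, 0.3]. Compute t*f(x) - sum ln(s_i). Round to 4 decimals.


Step 1: Compute log-barrier.
ln values: [1.9892, 1.6827, 0.5068, 1.4036, 1.3635, -1.204]
phi = -(1.9892 + 1.6827 + 0.5068 + 1.4036 + 1.3635 - 1.204) = -5.742
Step 2: Compute augmented objective.
t*f(x) = 5.76*1.36 = 7.8336
Total = 7.8336 - 5.742 = 2.0916


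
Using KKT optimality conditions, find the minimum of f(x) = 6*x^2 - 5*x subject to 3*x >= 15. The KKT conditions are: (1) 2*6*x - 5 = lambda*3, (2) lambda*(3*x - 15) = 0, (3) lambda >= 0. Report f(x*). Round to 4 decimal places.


Step 1: Try lambda = 0 (constraint inactive).
x_unc = 5/(2*6) = 0.4167
Check: 3*0.4167 = 1.2501 < 15 -- violated!
Step 2: Constraint must be active: 3*x = 15
x* = 15/3 = 5.0
lambda = (2*6*5.0 - 5)/3 = 18.3333
Step 3: Compute optimal value.
f(x*) = 6*5.0^2 - 5*5.0 = 125.0


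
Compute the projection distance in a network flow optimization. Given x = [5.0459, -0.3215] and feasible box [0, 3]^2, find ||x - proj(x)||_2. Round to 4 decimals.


Project each component onto [0, 3].
clip(5.0459) = 3.0, clip(-0.3215) = 0.0
Projection = [3.0, 0.0]
Squared diffs: [4.1857, 0.1034]
Distance = sqrt(4.2891) = 2.071


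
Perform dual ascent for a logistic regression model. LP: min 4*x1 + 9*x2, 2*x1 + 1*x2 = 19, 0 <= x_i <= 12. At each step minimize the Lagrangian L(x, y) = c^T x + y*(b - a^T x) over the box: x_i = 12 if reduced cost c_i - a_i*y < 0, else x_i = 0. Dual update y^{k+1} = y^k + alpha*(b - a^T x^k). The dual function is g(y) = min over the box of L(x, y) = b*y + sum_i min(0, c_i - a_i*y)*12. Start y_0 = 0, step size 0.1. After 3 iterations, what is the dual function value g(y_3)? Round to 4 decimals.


Dual ascent for LP: min 4*x1 + 9*x2, 2*x1 + 1*x2 = 19, 0 <= x_i <= 12
Step 1: y^k = 0.0, reduced costs: (4.0, 9.0)
  x^k = (0.0, 0.0), subgradient = b - a^T x = 19.0
  y^{k+1} = 0.0 + 0.1*19.0 = 1.9
Step 2: y^k = 1.9, reduced costs: (0.2, 7.1)
  x^k = (0.0, 0.0), subgradient = b - a^T x = 19.0
  y^{k+1} = 1.9 + 0.1*19.0 = 3.8
Step 3: y^k = 3.8, reduced costs: (-3.6, 5.2)
  x^k = (12.0, 0.0), subgradient = b - a^T x = -5.0
  y^{k+1} = 3.8 + 0.1*-5.0 = 3.3
Dual objective at y_3 = 3.3: reduced costs (-2.6, 5.7), box minimizer x = (12.0, 0.0)
g(y_3) = b*y + (c1 - a1*y)*x1 + (c2 - a2*y)*x2 = 19*3.3 + (-2.6)*12.0 + 5.7*0.0 = 62.7 - 31.2 + 0.0 = 31.5


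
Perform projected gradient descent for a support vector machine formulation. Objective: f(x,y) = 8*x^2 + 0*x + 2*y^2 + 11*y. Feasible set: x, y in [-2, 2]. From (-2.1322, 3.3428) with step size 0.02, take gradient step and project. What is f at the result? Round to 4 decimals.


Step 1: Compute gradient at (-2.1322, 3.3428).
grad_x = 2*8*-2.1322 + 0 = -34.1152
grad_y = 2*2*3.3428 + 11 = 24.3712
Step 2: Gradient step.
x_raw = -2.1322 - 0.02*-34.1152 = -1.4499
y_raw = 3.3428 - 0.02*24.3712 = 2.8554
Step 3: Project onto [-2, 2].
x_proj = clip(-1.4499) = -1.4499
y_proj = clip(2.8554) = 2.0
Step 4: Evaluate f.
f(-1.4499, 2.0) = 46.8176


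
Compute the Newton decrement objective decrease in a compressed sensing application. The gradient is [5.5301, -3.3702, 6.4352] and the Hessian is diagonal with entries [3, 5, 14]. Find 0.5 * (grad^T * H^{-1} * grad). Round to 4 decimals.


Step 1: H is diagonal, so H^(-1) * g = [1.8434, -0.674, 0.4597].
Step 2: g^T H^(-1) g = sum_i g_i^2 / H_ii
  = (5.5301)^2/3 + (-3.3702)^2/5 + (6.4352)^2/14
  = 10.194 + 2.2716 + 2.958 = 15.4236
Step 3: Objective decrease = 0.5 * g^T H^(-1) g = 7.7118


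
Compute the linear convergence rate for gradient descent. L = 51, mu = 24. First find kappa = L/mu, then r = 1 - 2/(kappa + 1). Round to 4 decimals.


Step 1: Compute the condition number.
kappa = L/mu = 51/24 = 2.125
Step 2: Compute the convergence rate.
r = 1 - 2/(kappa + 1) = 1 - 2*mu/(L + mu) = (L - mu)/(L + mu) = 27/75 = 0.36


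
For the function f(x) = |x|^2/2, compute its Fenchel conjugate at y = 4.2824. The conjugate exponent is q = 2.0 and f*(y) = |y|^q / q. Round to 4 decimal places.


The conjugate exponent q satisfies 1/p + 1/q = 1.
p = 2, so q = 2/(2 - 1) = 2.0
|y|^q = 4.2824^2.0 = 18.3389
f*(4.2824) = 18.3389 / 2.0 = 9.1695


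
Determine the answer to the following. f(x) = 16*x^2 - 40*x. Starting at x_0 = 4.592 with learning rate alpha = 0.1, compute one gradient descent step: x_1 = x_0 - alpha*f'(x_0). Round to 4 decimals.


We compute the gradient at x_0 and apply the update.
f'(x) = 32*x - 40
f'(4.592) = 32*4.592 - 40 = 106.944
x_1 = 4.592 - 0.1*106.944 = -6.1024


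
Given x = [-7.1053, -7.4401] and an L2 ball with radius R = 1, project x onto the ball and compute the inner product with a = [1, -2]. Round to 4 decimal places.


Step 1: Compute ||x|| (intermediates to 6 decimals).
||x|| = sqrt((-7.1053)^2 + (-7.4401)^2) = 10.287875
Step 2: Project.
Since ||x|| > R, scale = R/||x|| = 1/10.287875 = 0.097202, proj(x) = scale * x
proj(x) = [-0.690649, -0.723193]
Step 3: Dot product.
a^T * proj(x) = 1*(-0.690649) - 2*(-0.723193) = 0.7557


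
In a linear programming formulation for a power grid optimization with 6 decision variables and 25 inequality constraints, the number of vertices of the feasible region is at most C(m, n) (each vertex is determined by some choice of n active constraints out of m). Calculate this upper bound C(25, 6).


Each vertex corresponds to some choice of n active constraints out of m, so the number of vertices is at most C(m, n) = m! / (n!(m-n)!).
m = 25, n = 6
Numerator: 25 * 24 * 23 * 22 * 21 * 20
Denominator: 6! = 720
C(25, 6) = 177100


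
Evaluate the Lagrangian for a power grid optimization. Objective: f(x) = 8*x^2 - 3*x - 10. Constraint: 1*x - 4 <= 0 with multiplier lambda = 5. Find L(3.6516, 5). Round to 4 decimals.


Step 1: Evaluate f(x).
f(3.6516) = 8*3.6516^2 - 3*3.6516 - 10 = 85.7187
Step 2: Evaluate g(x).
g(3.6516) = 1*3.6516 - 4 = -0.3484
Step 3: Compute Lagrangian.
L = 85.7187 + 5*-0.3484 = 83.9767


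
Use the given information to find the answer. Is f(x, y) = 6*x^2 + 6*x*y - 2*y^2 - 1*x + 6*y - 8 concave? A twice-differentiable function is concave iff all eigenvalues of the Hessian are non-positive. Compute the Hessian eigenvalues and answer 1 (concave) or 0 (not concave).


The Hessian of f(x,y) = 6*x^2 + 6*x*y - 2*y^2 - 1*x + 6*y - 8 is:
H = [[12, 6], [6, -4]]
Trace = 12 - 4 = 8
Determinant = 12*-4 - (6)^2 = -84
Discriminant = (8)^2 - 4*-84 = 400.0
Eigenvalues: lambda_1 = -6.0, lambda_2 = 14.0
The function is not concave.

0


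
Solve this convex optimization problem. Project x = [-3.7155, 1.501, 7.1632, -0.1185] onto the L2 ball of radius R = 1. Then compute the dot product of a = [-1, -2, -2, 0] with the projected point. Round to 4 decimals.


Step 1: Compute ||x|| (intermediates to 6 decimals).
||x|| = sqrt((-3.7155)^2 + 1.501^2 + 7.1632^2 + (-0.1185)^2) = 8.20874
Step 2: Project.
Since ||x|| > R, scale = R/||x|| = 1/8.20874 = 0.121821, proj(x) = scale * x
proj(x) = [-0.452626, 0.182853, 0.872628, -0.014436]
Step 3: Dot product.
a^T * proj(x) = -1*(-0.452626) - 2*0.182853 - 2*0.872628 + 0*(-0.014436) = -1.6583


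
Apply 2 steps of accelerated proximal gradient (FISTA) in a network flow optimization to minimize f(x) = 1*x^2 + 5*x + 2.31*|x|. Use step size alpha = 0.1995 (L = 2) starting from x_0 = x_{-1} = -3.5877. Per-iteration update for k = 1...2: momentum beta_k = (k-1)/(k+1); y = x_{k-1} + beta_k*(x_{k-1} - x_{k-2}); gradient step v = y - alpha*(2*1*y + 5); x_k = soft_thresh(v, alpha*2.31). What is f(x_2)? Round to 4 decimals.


FISTA on f(x) = 1*x^2 + 5*x + 2.31*|x|
L = 2, alpha = 0.1995
Iteration 1: beta = 0.0, y = -3.5877 + 0.0*(-3.5877 + 3.5877) = -3.5877
  grad(y) = -2.1754, v = y - alpha*grad = -3.1537
  prox(v) = soft_thresh(-3.1537, 0.4608) = -2.6929
Iteration 2: beta = 0.3333, y = -2.6929 + 0.3333*(-2.6929 + 3.5877) = -2.3946
  grad(y) = 0.2108, v = y - alpha*grad = -2.4366
  prox(v) = soft_thresh(-2.4366, 0.4608) = -1.9758
f(x_2) = 1*(-1.9758)^2 + 5*(-1.9758) + 2.31*|-1.9758| = -1.4111


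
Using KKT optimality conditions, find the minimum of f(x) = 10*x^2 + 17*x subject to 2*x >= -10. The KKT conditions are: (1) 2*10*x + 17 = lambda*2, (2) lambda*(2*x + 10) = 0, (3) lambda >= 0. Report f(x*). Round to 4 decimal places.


Step 1: Try lambda = 0 (constraint inactive).
Stationarity: 2*10*x + 17 = 0
x* = -17/(2*10) = -0.85
Check constraint: 2*-0.85 = -1.7 >= -10 -- satisfied.
Step 2: Compute optimal value.
f(x*) = 10*(-0.85)^2 + 17*(-0.85) = -7.225


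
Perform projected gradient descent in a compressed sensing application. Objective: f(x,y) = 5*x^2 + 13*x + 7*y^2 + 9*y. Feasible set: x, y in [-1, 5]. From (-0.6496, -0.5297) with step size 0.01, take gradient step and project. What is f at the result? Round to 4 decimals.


Step 1: Compute gradient at (-0.6496, -0.5297).
grad_x = 2*5*-0.6496 + 13 = 6.504
grad_y = 2*7*-0.5297 + 9 = 1.5842
Step 2: Gradient step.
x_raw = -0.6496 - 0.01*6.504 = -0.7146
y_raw = -0.5297 - 0.01*1.5842 = -0.5455
Step 3: Project onto [-1, 5].
x_proj = clip(-0.7146) = -0.7146
y_proj = clip(-0.5455) = -0.5455
Step 4: Evaluate f.
f(-0.7146, -0.5455) = -9.5633


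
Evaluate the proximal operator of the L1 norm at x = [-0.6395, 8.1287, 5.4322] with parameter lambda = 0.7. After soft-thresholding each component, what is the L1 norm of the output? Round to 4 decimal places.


Soft-thresholding with lambda = 0.7:
prox(-0.6395) = sign(-0.6395)*max(|-0.6395| - 0.7, 0) = 0.0
prox(8.1287) = sign(8.1287)*max(|8.1287| - 0.7, 0) = 7.4287
prox(5.4322) = sign(5.4322)*max(|5.4322| - 0.7, 0) = 4.7322
prox(x) = [0.0, 7.4287, 4.7322]
||prox(x)||_1 = 0.0 + 7.4287 + 4.7322 = 12.1609


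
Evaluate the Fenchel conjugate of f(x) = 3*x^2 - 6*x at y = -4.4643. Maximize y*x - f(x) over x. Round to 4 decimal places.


f*(y) = sup_x {y*x - a*x^2 - b*x} = sup_x {(y-b)*x - a*x^2}
FOC: (y - b) - 2a*x = 0 => x* = (y - b)/(2a)
x* = (-4.4643 + 6)/(2*3) = 0.256
f*(-4.4643) = (y-b)^2/(4a) = (-4.4643 + 6)^2/(4*3)
= 2.3584/12 = 0.1965


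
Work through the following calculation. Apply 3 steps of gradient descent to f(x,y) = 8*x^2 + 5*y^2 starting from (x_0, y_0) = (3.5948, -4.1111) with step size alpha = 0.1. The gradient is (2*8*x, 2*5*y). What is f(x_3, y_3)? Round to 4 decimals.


Gradient descent on f(x,y) = 8*x^2 + 5*y^2.
Starting point: (3.5948, -4.1111), alpha = 0.1
Step 1: grad_x = 2*8*3.5948 = 57.5168, grad_y = 2*5*-4.1111 = -41.111
  x_1 = 3.5948 - 0.1*57.5168 = -2.1569
  y_1 = -4.1111 - 0.1*-41.111 = 0.0
Step 2: grad_x = 2*8*-2.1569 = -34.5101, grad_y = 2*5*0.0 = 0.0
  x_2 = -2.1569 - 0.1*-34.5101 = 1.2941
  y_2 = 0.0 - 0.1*0.0 = 0.0
Step 3: grad_x = 2*8*1.2941 = 20.706, grad_y = 2*5*0.0 = 0.0
  x_3 = 1.2941 - 0.1*20.706 = -0.7765
  y_3 = 0.0 - 0.1*0.0 = 0.0
f(-0.7765, 0.0) = 8*(-0.7765)^2 + 5*0.0^2 = 4.8233


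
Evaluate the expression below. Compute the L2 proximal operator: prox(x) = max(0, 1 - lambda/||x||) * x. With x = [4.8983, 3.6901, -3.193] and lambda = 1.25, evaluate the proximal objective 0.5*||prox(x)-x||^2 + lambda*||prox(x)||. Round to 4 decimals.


Step 1: Compute ||x||.
||x|| = 6.9141
Step 2: Compute scaling factor.
scale = max(0, 1 - 1.25/6.9141) = 0.8192
Step 3: prox(x) = [4.0127, 3.023, -2.6157]
||prox(x)|| = 5.6641
Step 4: Proximal objective.
0.5*||prox-x||^2 = 0.7813
lambda*||prox|| = 7.0801
Total = 7.8614


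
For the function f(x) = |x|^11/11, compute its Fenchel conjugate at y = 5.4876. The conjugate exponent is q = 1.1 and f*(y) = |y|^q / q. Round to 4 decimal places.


The conjugate exponent q satisfies 1/p + 1/q = 1.
p = 11, so q = 11/(11 - 1) = 1.1
|y|^q = 5.4876^1.1 = 6.5061
f*(5.4876) = 6.5061 / 1.1 = 5.9146


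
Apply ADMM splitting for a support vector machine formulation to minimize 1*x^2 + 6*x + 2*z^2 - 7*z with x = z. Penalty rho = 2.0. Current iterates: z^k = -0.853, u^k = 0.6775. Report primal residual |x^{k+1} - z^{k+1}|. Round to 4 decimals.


ADMM iteration with rho = 2.0, z^k = -0.853, u^k = 0.6775
Step 1: x-update.
Minimize 1*x^2 + 6*x + (2.0/2)*(x + 0.853 + 0.6775)^2
FOC: (2*1 + 2.0)*x = -6 + 2.0*(-0.853 - 0.6775)
x^{k+1} = -2.2653
Step 2: z-update.
Minimize 2*z^2 - 7*z + (2.0/2)*(-2.2653 - z + 0.6775)^2
FOC: (2*2 + 2.0)*z = 7 + 2.0*(-2.2653 + 0.6775)
z^{k+1} = 0.6374
Step 3: u-update.
u^{k+1} = 0.6775 - 2.2653 - 0.6374 = -2.2252
Step 4: Primal residual = |-2.2653 - 0.6374| = 2.9027


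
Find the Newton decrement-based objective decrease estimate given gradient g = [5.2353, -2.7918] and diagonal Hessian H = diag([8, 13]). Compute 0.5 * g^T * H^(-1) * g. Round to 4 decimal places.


Step 1: H is diagonal, so H^(-1) * g = [0.6544, -0.2148].
Step 2: g^T H^(-1) g = sum_i g_i^2 / H_ii
  = (5.2353)^2/8 + (-2.7918)^2/13
  = 3.426 + 0.5995 = 4.0256
Step 3: Objective decrease = 0.5 * g^T H^(-1) g = 2.0128


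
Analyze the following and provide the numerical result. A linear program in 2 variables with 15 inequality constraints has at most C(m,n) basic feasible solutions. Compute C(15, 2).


Each vertex corresponds to some choice of n active constraints out of m, so the number of vertices is at most C(m, n) = m! / (n!(m-n)!).
m = 15, n = 2
Numerator: 15 * 14
Denominator: 2! = 2
C(15, 2) = 105


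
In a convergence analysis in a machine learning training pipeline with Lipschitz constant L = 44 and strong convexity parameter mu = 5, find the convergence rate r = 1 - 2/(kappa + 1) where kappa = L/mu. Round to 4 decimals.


Step 1: Compute the condition number.
kappa = L/mu = 44/5 = 8.8
Step 2: Compute the convergence rate.
r = 1 - 2/(kappa + 1) = 1 - 2*mu/(L + mu) = (L - mu)/(L + mu) = 39/49 = 0.7959


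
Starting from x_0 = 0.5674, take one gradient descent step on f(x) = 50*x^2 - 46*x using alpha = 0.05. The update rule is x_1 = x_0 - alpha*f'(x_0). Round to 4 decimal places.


We compute the gradient at x_0 and apply the update.
f'(x) = 100*x - 46
f'(0.5674) = 100*0.5674 - 46 = 10.74
x_1 = 0.5674 - 0.05*10.74 = 0.0304
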